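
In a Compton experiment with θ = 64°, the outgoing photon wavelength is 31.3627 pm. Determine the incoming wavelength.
30.0000 pm

From λ' = λ + Δλ, we have λ = λ' - Δλ

First calculate the Compton shift:
Δλ = λ_C(1 - cos θ)
Δλ = 2.4263 × (1 - cos(64°))
Δλ = 2.4263 × 0.5616
Δλ = 1.3627 pm

Initial wavelength:
λ = λ' - Δλ
λ = 31.3627 - 1.3627
λ = 30.0000 pm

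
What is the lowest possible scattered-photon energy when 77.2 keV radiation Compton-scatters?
59.2864 keV (at θ = 180°)

The scattered photon has minimum energy when its wavelength is maximum, i.e., when the Compton shift Δλ = λ_C(1 − cos θ) is maximum. This occurs at θ = 180° (backscattering), giving Δλ_max = 2λ_C = 4.8526 pm.

Initial wavelength: λ₀ = hc/E₀ = 16.0601 pm
Maximum final wavelength: λ'_max = λ₀ + 2λ_C = 16.0601 + 4.8526 = 20.9127 pm
Minimum final energy: E'_min = hc/λ'_max = 59.2864 keV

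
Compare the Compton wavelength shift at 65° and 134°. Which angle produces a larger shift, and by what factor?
134° produces the larger shift by a factor of 2.935

Calculate both shifts using Δλ = λ_C(1 - cos θ):

For θ₁ = 65°:
Δλ₁ = 2.4263 × (1 - cos(65°))
Δλ₁ = 2.4263 × 0.5774
Δλ₁ = 1.4009 pm

For θ₂ = 134°:
Δλ₂ = 2.4263 × (1 - cos(134°))
Δλ₂ = 2.4263 × 1.6947
Δλ₂ = 4.1118 pm

The 134° angle produces the larger shift.
Ratio: 4.1118/1.4009 = 2.935

(Intermediate values are shown rounded; full precision is carried through to the final answer.)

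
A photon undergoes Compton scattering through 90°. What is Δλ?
2.4263 pm

Using the Compton scattering formula:
Δλ = λ_C(1 - cos θ)

where λ_C = h/(m_e·c) ≈ 2.4263 pm is the Compton wavelength of an electron.

For θ = 90°:
cos(90°) = 0.0000
1 - cos(90°) = 1.0000

Δλ = 2.4263 × 1.0000
Δλ = 2.4263 pm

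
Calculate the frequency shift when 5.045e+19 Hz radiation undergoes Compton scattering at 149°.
2.176e+19 Hz (decrease)

Convert frequency to wavelength (c = 299792458 m/s):
λ₀ = c/f₀ = 299792458/5.045e+19 = 5.9423678e-12 m = 5.9424 pm

Calculate Compton shift:
Δλ = λ_C(1 - cos(149°)) = 4.5061 pm

Final wavelength:
λ' = λ₀ + Δλ = 5.9424 + 4.5061 = 10.4484 pm

Final frequency:
f' = c/λ' = 299792458/1.0448432e-11 = 2.8692579e+19 Hz

Frequency shift (decrease):
Δf = f₀ - f' = 5.045e+19 - 2.8692579e+19 = 2.176e+19 Hz

(Intermediate values are shown rounded; full precision is carried through to the final answer.)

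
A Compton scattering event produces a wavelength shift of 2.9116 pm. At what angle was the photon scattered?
101.54°

From the Compton formula Δλ = λ_C(1 - cos θ), we can solve for θ:

cos θ = 1 - Δλ/λ_C

Given:
- Δλ = 2.9116 pm
- λ_C = h/(m_e·c) ≈ 2.42631024 pm

cos θ = 1 - 2.9116/2.42631024
cos θ = 1 - 1.200011
cos θ = -0.200011

θ = arccos(-0.200011)
θ = 101.54°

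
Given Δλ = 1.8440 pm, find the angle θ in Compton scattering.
76.11°

From the Compton formula Δλ = λ_C(1 - cos θ), we can solve for θ:

cos θ = 1 - Δλ/λ_C

Given:
- Δλ = 1.8440 pm
- λ_C = h/(m_e·c) ≈ 2.42631024 pm

cos θ = 1 - 1.8440/2.42631024
cos θ = 1 - 0.760002
cos θ = 0.239998

θ = arccos(0.239998)
θ = 76.11°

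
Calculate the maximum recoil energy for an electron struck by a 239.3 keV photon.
115.7327 keV

Maximum energy transfer occurs at θ = 180° (backscattering).

Initial photon: E₀ = 239.3 keV → λ₀ = 5.1811 pm

Maximum Compton shift (at 180°):
Δλ_max = 2λ_C = 2 × 2.4263 = 4.8526 pm

Final wavelength:
λ' = 5.1811 + 4.8526 = 10.0337 pm

Minimum photon energy (maximum energy to electron):
E'_min = hc/λ' = 123.5673 keV

Maximum electron kinetic energy:
K_max = E₀ - E'_min = 239.3000 - 123.5673 = 115.7327 keV

(Intermediate values are shown rounded; full precision is carried through to the final answer.)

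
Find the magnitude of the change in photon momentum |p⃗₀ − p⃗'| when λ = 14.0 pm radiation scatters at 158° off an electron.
8.1318e-23 kg·m/s

Photon momentum magnitude is p = h/λ.

Initial momentum:
p₀ = h/λ = 6.6261e-34/1.4000e-11 = 4.7329e-23 kg·m/s

After scattering:
λ' = λ + Δλ = 14.0 + 4.6759 = 18.6759 pm
p' = h/λ' = 6.6261e-34/1.8676e-11 = 3.5479e-23 kg·m/s

Momentum is a vector; the scattered photon's direction makes angle θ = 158° with the incident direction. The magnitude of the vector change Δp⃗ = p⃗₀ − p⃗' is found from the law of cosines:
|Δp⃗|² = p₀² + p'² − 2p₀p'cos θ
|Δp⃗|² = (4.7329e-23)² + (3.5479e-23)² − 2·4.7329e-23·3.5479e-23·cos(158°)
|Δp⃗| = 8.1318e-23 kg·m/s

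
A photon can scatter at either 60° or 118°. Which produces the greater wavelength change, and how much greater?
118° produces the larger shift by a factor of 2.939

Calculate both shifts using Δλ = λ_C(1 - cos θ):

For θ₁ = 60°:
Δλ₁ = 2.4263 × (1 - cos(60°))
Δλ₁ = 2.4263 × 0.5000
Δλ₁ = 1.2132 pm

For θ₂ = 118°:
Δλ₂ = 2.4263 × (1 - cos(118°))
Δλ₂ = 2.4263 × 1.4695
Δλ₂ = 3.5654 pm

The 118° angle produces the larger shift.
Ratio: 3.5654/1.2132 = 2.939

(Intermediate values are shown rounded; full precision is carried through to the final answer.)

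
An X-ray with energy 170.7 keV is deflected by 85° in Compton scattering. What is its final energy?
130.8109 keV

First convert energy to wavelength:
λ = hc/E, with hc ≈ 1239.842 keV·pm (i.e. 1239.842 eV·nm)

For E = 170.7 keV = 170700 eV:
λ = 1239.842 keV·pm / 170.7 keV
λ = 7.2633 pm

Calculate the Compton shift:
Δλ = λ_C(1 - cos(85°)) = 2.4263 × 0.9128
Δλ = 2.2148 pm

Final wavelength:
λ' = 7.2633 + 2.2148 = 9.4781 pm

Final energy:
E' = hc/λ' = 1239.842 / 9.4781 = 130.8109 keV

(Intermediate values are shown rounded; full precision is carried through to the final answer.)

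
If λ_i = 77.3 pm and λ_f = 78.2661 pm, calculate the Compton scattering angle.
53.00°

First find the wavelength shift:
Δλ = λ' - λ = 78.2661 - 77.3 = 0.9661 pm

Using Δλ = λ_C(1 - cos θ), with λ_C = h/(m_e·c) ≈ 2.42631024 pm:
cos θ = 1 - Δλ/λ_C
cos θ = 1 - 0.9661/2.42631024
cos θ = 0.601823

θ = arccos(0.601823)
θ = 53.00°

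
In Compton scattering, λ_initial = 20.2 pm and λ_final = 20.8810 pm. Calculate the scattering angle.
44.00°

First find the wavelength shift:
Δλ = λ' - λ = 20.8810 - 20.2 = 0.6810 pm

Using Δλ = λ_C(1 - cos θ), with λ_C = h/(m_e·c) ≈ 2.42631024 pm:
cos θ = 1 - Δλ/λ_C
cos θ = 1 - 0.6810/2.42631024
cos θ = 0.719327

θ = arccos(0.719327)
θ = 44.00°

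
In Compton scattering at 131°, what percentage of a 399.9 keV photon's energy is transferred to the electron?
0.5645 (or 56.45%)

Calculate initial and final photon energies:

Initial: E₀ = 399.9 keV → λ₀ = 3.1004 pm
Compton shift: Δλ = 4.0181 pm
Final wavelength: λ' = 7.1185 pm
Final energy: E' = 174.1720 keV

Fractional energy loss:
(E₀ - E')/E₀ = (399.9000 - 174.1720)/399.9000
= 225.7280/399.9000
= 0.5645
= 56.45%

(Intermediate values are shown rounded; full precision is carried through to the final answer.)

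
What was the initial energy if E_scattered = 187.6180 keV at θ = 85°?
282.1999 keV

Convert final energy to wavelength (hc ≈ 1239.842 keV·pm):
λ' = hc/E' = 1239.842 / 187.6180 = 6.6083 pm

Calculate the Compton shift:
Δλ = λ_C(1 - cos(85°))
Δλ = 2.4263 × (1 - cos(85°))
Δλ = 2.2148 pm

Initial wavelength:
λ = λ' - Δλ = 6.6083 - 2.2148 = 4.3935 pm

Initial energy:
E = hc/λ = 1239.842 / 4.3935 = 282.1999 keV

(Intermediate values are shown rounded; full precision is carried through to the final answer.)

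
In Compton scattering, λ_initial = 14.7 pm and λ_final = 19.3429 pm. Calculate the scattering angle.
156.00°

First find the wavelength shift:
Δλ = λ' - λ = 19.3429 - 14.7 = 4.6429 pm

Using Δλ = λ_C(1 - cos θ), with λ_C = h/(m_e·c) ≈ 2.42631024 pm:
cos θ = 1 - Δλ/λ_C
cos θ = 1 - 4.6429/2.42631024
cos θ = -0.913564

θ = arccos(-0.913564)
θ = 156.00°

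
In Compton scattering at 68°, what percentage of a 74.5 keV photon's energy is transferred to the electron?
0.0836 (or 8.36%)

Calculate initial and final photon energies:

Initial: E₀ = 74.5 keV → λ₀ = 16.6422 pm
Compton shift: Δλ = 1.5174 pm
Final wavelength: λ' = 18.1596 pm
Final energy: E' = 68.2748 keV

Fractional energy loss:
(E₀ - E')/E₀ = (74.5000 - 68.2748)/74.5000
= 6.2252/74.5000
= 0.0836
= 8.36%

(Intermediate values are shown rounded; full precision is carried through to the final answer.)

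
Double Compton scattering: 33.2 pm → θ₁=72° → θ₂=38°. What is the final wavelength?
35.3909 pm

Apply Compton shift twice:

First scattering at θ₁ = 72°:
Δλ₁ = λ_C(1 - cos(72°))
Δλ₁ = 2.4263 × 0.6910
Δλ₁ = 1.6765 pm

After first scattering:
λ₁ = 33.2 + 1.6765 = 34.8765 pm

Second scattering at θ₂ = 38°:
Δλ₂ = λ_C(1 - cos(38°))
Δλ₂ = 2.4263 × 0.2120
Δλ₂ = 0.5144 pm

Final wavelength:
λ₂ = 34.8765 + 0.5144 = 35.3909 pm

Total shift: Δλ_total = 1.6765 + 0.5144 = 2.1909 pm

(Intermediate values are shown rounded; full precision is carried through to the final answer.)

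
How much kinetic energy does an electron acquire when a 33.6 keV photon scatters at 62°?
1.1326 keV

By energy conservation: K_e = E_initial - E_final

First find the scattered photon energy:
Initial wavelength: λ = hc/E = 36.9001 pm
Compton shift: Δλ = λ_C(1 - cos(62°)) = 1.2872 pm
Final wavelength: λ' = 36.9001 + 1.2872 = 38.1873 pm
Final photon energy: E' = hc/λ' = 32.4674 keV

Electron kinetic energy:
K_e = E - E' = 33.6000 - 32.4674 = 1.1326 keV

(Intermediate values are shown rounded; full precision is carried through to the final answer.)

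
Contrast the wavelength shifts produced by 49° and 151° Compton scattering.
151° produces the larger shift by a factor of 5.450

Calculate both shifts using Δλ = λ_C(1 - cos θ):

For θ₁ = 49°:
Δλ₁ = 2.4263 × (1 - cos(49°))
Δλ₁ = 2.4263 × 0.3439
Δλ₁ = 0.8345 pm

For θ₂ = 151°:
Δλ₂ = 2.4263 × (1 - cos(151°))
Δλ₂ = 2.4263 × 1.8746
Δλ₂ = 4.5484 pm

The 151° angle produces the larger shift.
Ratio: 4.5484/0.8345 = 5.450

(Intermediate values are shown rounded; full precision is carried through to the final answer.)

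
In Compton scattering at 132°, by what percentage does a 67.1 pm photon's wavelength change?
6.0355%

Calculate the Compton shift:
Δλ = λ_C(1 - cos(132°))
Δλ = 2.4263 × (1 - cos(132°))
Δλ = 2.4263 × 1.6691
Δλ = 4.0498 pm

Percentage change:
(Δλ/λ₀) × 100 = (4.0498/67.1) × 100
= 6.0355%

(Intermediate values are shown rounded; full precision is carried through to the final answer.)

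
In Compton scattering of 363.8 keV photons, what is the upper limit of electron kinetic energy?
213.7099 keV

Maximum energy transfer occurs at θ = 180° (backscattering).

Initial photon: E₀ = 363.8 keV → λ₀ = 3.4080 pm

Maximum Compton shift (at 180°):
Δλ_max = 2λ_C = 2 × 2.4263 = 4.8526 pm

Final wavelength:
λ' = 3.4080 + 4.8526 = 8.2607 pm

Minimum photon energy (maximum energy to electron):
E'_min = hc/λ' = 150.0901 keV

Maximum electron kinetic energy:
K_max = E₀ - E'_min = 363.8000 - 150.0901 = 213.7099 keV

(Intermediate values are shown rounded; full precision is carried through to the final answer.)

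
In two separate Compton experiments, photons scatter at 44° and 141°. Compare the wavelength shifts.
141° produces the larger shift by a factor of 6.332

Calculate both shifts using Δλ = λ_C(1 - cos θ):

For θ₁ = 44°:
Δλ₁ = 2.4263 × (1 - cos(44°))
Δλ₁ = 2.4263 × 0.2807
Δλ₁ = 0.6810 pm

For θ₂ = 141°:
Δλ₂ = 2.4263 × (1 - cos(141°))
Δλ₂ = 2.4263 × 1.7771
Δλ₂ = 4.3119 pm

The 141° angle produces the larger shift.
Ratio: 4.3119/0.6810 = 6.332

(Intermediate values are shown rounded; full precision is carried through to the final answer.)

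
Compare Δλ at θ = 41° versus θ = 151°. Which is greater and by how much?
151° produces the larger shift by a factor of 7.642

Calculate both shifts using Δλ = λ_C(1 - cos θ):

For θ₁ = 41°:
Δλ₁ = 2.4263 × (1 - cos(41°))
Δλ₁ = 2.4263 × 0.2453
Δλ₁ = 0.5952 pm

For θ₂ = 151°:
Δλ₂ = 2.4263 × (1 - cos(151°))
Δλ₂ = 2.4263 × 1.8746
Δλ₂ = 4.5484 pm

The 151° angle produces the larger shift.
Ratio: 4.5484/0.5952 = 7.642

(Intermediate values are shown rounded; full precision is carried through to the final answer.)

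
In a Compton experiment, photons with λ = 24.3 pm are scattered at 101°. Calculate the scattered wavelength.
27.1893 pm

Using the Compton scattering formula:
λ' = λ + Δλ = λ + λ_C(1 - cos θ)

Given:
- Initial wavelength λ = 24.3 pm
- Scattering angle θ = 101°
- Compton wavelength λ_C ≈ 2.4263 pm

Calculate the shift:
Δλ = 2.4263 × (1 - cos(101°))
Δλ = 2.4263 × 1.1908
Δλ = 2.8893 pm

Final wavelength:
λ' = 24.3 + 2.8893 = 27.1893 pm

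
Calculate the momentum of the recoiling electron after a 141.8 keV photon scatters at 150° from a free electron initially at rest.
1.2161e-22 kg·m/s

The electron is initially at rest, so by conservation of momentum:
p⃗_e = p⃗₀ − p⃗'  (incident photon momentum minus scattered photon momentum)

Photon momentum magnitudes (p = h/λ = E/c):
λ₀ = hc/E₀ = 8.7436 pm → p₀ = h/λ₀ = 7.5782e-23 kg·m/s
Δλ = λ_C(1 − cos 150°) = 4.5276 pm
λ' = 13.2712 pm → p' = h/λ' = 4.9928e-23 kg·m/s

The scattered photon makes angle θ = 150° with the incident direction, so by the law of cosines:
|p⃗_e|² = p₀² + p'² − 2p₀p'cos θ
|p⃗_e|² = (7.5782e-23)² + (4.9928e-23)² − 2·7.5782e-23·4.9928e-23·cos(150°)
|p⃗_e| = 1.2161e-22 kg·m/s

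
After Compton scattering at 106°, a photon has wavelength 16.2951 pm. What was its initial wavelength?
13.2000 pm

From λ' = λ + Δλ, we have λ = λ' - Δλ

First calculate the Compton shift:
Δλ = λ_C(1 - cos θ)
Δλ = 2.4263 × (1 - cos(106°))
Δλ = 2.4263 × 1.2756
Δλ = 3.0951 pm

Initial wavelength:
λ = λ' - Δλ
λ = 16.2951 - 3.0951
λ = 13.2000 pm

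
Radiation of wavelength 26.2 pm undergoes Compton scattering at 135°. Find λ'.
30.3420 pm

Using the Compton formula: λ' = λ + λ_C(1 − cos θ)

For θ = 135°, cos θ = -√2/2 (exact) ≈ -0.7071, so:
1 − cos 135° = 1 − (-√2/2) ≈ 1.7071

Δλ = λ_C × 1.7071 = 2.4263 × 1.7071 = 4.1420 pm

λ' = 26.2 + 4.1420 = 30.3420 pm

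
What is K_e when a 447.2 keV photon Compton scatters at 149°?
276.8574 keV

By energy conservation: K_e = E_initial - E_final

First find the scattered photon energy:
Initial wavelength: λ = hc/E = 2.7725 pm
Compton shift: Δλ = λ_C(1 - cos(149°)) = 4.5061 pm
Final wavelength: λ' = 2.7725 + 4.5061 = 7.2785 pm
Final photon energy: E' = hc/λ' = 170.3426 keV

Electron kinetic energy:
K_e = E - E' = 447.2000 - 170.3426 = 276.8574 keV

(Intermediate values are shown rounded; full precision is carried through to the final answer.)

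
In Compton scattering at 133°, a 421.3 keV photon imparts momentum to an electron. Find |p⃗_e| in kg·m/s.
2.9760e-22 kg·m/s

The electron is initially at rest, so by conservation of momentum:
p⃗_e = p⃗₀ − p⃗'  (incident photon momentum minus scattered photon momentum)

Photon momentum magnitudes (p = h/λ = E/c):
λ₀ = hc/E₀ = 2.9429 pm → p₀ = h/λ₀ = 2.2515e-22 kg·m/s
Δλ = λ_C(1 − cos 133°) = 4.0810 pm
λ' = 7.0239 pm → p' = h/λ' = 9.4335e-23 kg·m/s

The scattered photon makes angle θ = 133° with the incident direction, so by the law of cosines:
|p⃗_e|² = p₀² + p'² − 2p₀p'cos θ
|p⃗_e|² = (2.2515e-22)² + (9.4335e-23)² − 2·2.2515e-22·9.4335e-23·cos(133°)
|p⃗_e| = 2.9760e-22 kg·m/s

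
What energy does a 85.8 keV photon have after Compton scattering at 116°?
69.1093 keV

First convert energy to wavelength:
λ = hc/E, with hc ≈ 1239.842 keV·pm (i.e. 1239.842 eV·nm)

For E = 85.8 keV = 85800 eV:
λ = 1239.842 keV·pm / 85.8 keV
λ = 14.4504 pm

Calculate the Compton shift:
Δλ = λ_C(1 - cos(116°)) = 2.4263 × 1.4384
Δλ = 3.4899 pm

Final wavelength:
λ' = 14.4504 + 3.4899 = 17.9403 pm

Final energy:
E' = hc/λ' = 1239.842 / 17.9403 = 69.1093 keV

(Intermediate values are shown rounded; full precision is carried through to the final answer.)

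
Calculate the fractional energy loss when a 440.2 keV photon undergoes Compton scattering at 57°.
0.2817 (or 28.17%)

Calculate initial and final photon energies:

Initial: E₀ = 440.2 keV → λ₀ = 2.8165 pm
Compton shift: Δλ = 1.1048 pm
Final wavelength: λ' = 3.9214 pm
Final energy: E' = 316.1742 keV

Fractional energy loss:
(E₀ - E')/E₀ = (440.2000 - 316.1742)/440.2000
= 124.0258/440.2000
= 0.2817
= 28.17%

(Intermediate values are shown rounded; full precision is carried through to the final answer.)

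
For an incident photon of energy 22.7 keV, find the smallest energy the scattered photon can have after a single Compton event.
20.8478 keV (at θ = 180°)

The scattered photon has minimum energy when its wavelength is maximum, i.e., when the Compton shift Δλ = λ_C(1 − cos θ) is maximum. This occurs at θ = 180° (backscattering), giving Δλ_max = 2λ_C = 4.8526 pm.

Initial wavelength: λ₀ = hc/E₀ = 54.6186 pm
Maximum final wavelength: λ'_max = λ₀ + 2λ_C = 54.6186 + 4.8526 = 59.4712 pm
Minimum final energy: E'_min = hc/λ'_max = 20.8478 keV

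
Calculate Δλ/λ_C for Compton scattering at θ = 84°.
0.8955 λ_C

The Compton shift formula is:
Δλ = λ_C(1 - cos θ)

Dividing both sides by λ_C:
Δλ/λ_C = 1 - cos θ

For θ = 84°:
Δλ/λ_C = 1 - cos(84°)
Δλ/λ_C = 1 - 0.1045
Δλ/λ_C = 0.8955

This means the shift is 0.8955 × λ_C = 2.1727 pm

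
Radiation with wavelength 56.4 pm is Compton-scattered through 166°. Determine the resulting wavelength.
61.1805 pm

Using the Compton scattering formula:
λ' = λ + Δλ = λ + λ_C(1 - cos θ)

Given:
- Initial wavelength λ = 56.4 pm
- Scattering angle θ = 166°
- Compton wavelength λ_C ≈ 2.4263 pm

Calculate the shift:
Δλ = 2.4263 × (1 - cos(166°))
Δλ = 2.4263 × 1.9703
Δλ = 4.7805 pm

Final wavelength:
λ' = 56.4 + 4.7805 = 61.1805 pm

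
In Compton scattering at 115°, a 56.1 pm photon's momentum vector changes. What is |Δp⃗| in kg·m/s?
1.9349e-23 kg·m/s

Photon momentum magnitude is p = h/λ.

Initial momentum:
p₀ = h/λ = 6.6261e-34/5.6100e-11 = 1.1811e-23 kg·m/s

After scattering:
λ' = λ + Δλ = 56.1 + 3.4517 = 59.5517 pm
p' = h/λ' = 6.6261e-34/5.9552e-11 = 1.1127e-23 kg·m/s

Momentum is a vector; the scattered photon's direction makes angle θ = 115° with the incident direction. The magnitude of the vector change Δp⃗ = p⃗₀ − p⃗' is found from the law of cosines:
|Δp⃗|² = p₀² + p'² − 2p₀p'cos θ
|Δp⃗|² = (1.1811e-23)² + (1.1127e-23)² − 2·1.1811e-23·1.1127e-23·cos(115°)
|Δp⃗| = 1.9349e-23 kg·m/s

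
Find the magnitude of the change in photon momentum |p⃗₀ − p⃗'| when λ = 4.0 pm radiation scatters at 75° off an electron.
1.7522e-22 kg·m/s

Photon momentum magnitude is p = h/λ.

Initial momentum:
p₀ = h/λ = 6.6261e-34/4.0000e-12 = 1.6565e-22 kg·m/s

After scattering:
λ' = λ + Δλ = 4.0 + 1.7983 = 5.7983 pm
p' = h/λ' = 6.6261e-34/5.7983e-12 = 1.1428e-22 kg·m/s

Momentum is a vector; the scattered photon's direction makes angle θ = 75° with the incident direction. The magnitude of the vector change Δp⃗ = p⃗₀ − p⃗' is found from the law of cosines:
|Δp⃗|² = p₀² + p'² − 2p₀p'cos θ
|Δp⃗|² = (1.6565e-22)² + (1.1428e-22)² − 2·1.6565e-22·1.1428e-22·cos(75°)
|Δp⃗| = 1.7522e-22 kg·m/s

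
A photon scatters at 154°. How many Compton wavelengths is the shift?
1.8988 λ_C

The Compton shift formula is:
Δλ = λ_C(1 - cos θ)

Dividing both sides by λ_C:
Δλ/λ_C = 1 - cos θ

For θ = 154°:
Δλ/λ_C = 1 - cos(154°)
Δλ/λ_C = 1 - -0.8988
Δλ/λ_C = 1.8988

This means the shift is 1.8988 × λ_C = 4.6071 pm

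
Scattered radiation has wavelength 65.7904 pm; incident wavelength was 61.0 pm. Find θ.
167.00°

First find the wavelength shift:
Δλ = λ' - λ = 65.7904 - 61.0 = 4.7904 pm

Using Δλ = λ_C(1 - cos θ), with λ_C = h/(m_e·c) ≈ 2.42631024 pm:
cos θ = 1 - Δλ/λ_C
cos θ = 1 - 4.7904/2.42631024
cos θ = -0.974356

θ = arccos(-0.974356)
θ = 167.00°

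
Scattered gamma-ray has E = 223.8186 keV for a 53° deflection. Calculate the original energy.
271.1000 keV

Convert final energy to wavelength (hc ≈ 1239.842 keV·pm):
λ' = hc/E' = 1239.842 / 223.8186 = 5.5395 pm

Calculate the Compton shift:
Δλ = λ_C(1 - cos(53°))
Δλ = 2.4263 × (1 - cos(53°))
Δλ = 0.9661 pm

Initial wavelength:
λ = λ' - Δλ = 5.5395 - 0.9661 = 4.5734 pm

Initial energy:
E = hc/λ = 1239.842 / 4.5734 = 271.1000 keV

(Intermediate values are shown rounded; full precision is carried through to the final answer.)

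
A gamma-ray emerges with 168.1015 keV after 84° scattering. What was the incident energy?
238.2999 keV

Convert final energy to wavelength (hc ≈ 1239.842 keV·pm):
λ' = hc/E' = 1239.842 / 168.1015 = 7.3756 pm

Calculate the Compton shift:
Δλ = λ_C(1 - cos(84°))
Δλ = 2.4263 × (1 - cos(84°))
Δλ = 2.1727 pm

Initial wavelength:
λ = λ' - Δλ = 7.3756 - 2.1727 = 5.2029 pm

Initial energy:
E = hc/λ = 1239.842 / 5.2029 = 238.2999 keV

(Intermediate values are shown rounded; full precision is carried through to the final answer.)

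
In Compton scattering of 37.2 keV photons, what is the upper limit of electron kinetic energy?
4.7279 keV

Maximum energy transfer occurs at θ = 180° (backscattering).

Initial photon: E₀ = 37.2 keV → λ₀ = 33.3291 pm

Maximum Compton shift (at 180°):
Δλ_max = 2λ_C = 2 × 2.4263 = 4.8526 pm

Final wavelength:
λ' = 33.3291 + 4.8526 = 38.1817 pm

Minimum photon energy (maximum energy to electron):
E'_min = hc/λ' = 32.4721 keV

Maximum electron kinetic energy:
K_max = E₀ - E'_min = 37.2000 - 32.4721 = 4.7279 keV

(Intermediate values are shown rounded; full precision is carried through to the final answer.)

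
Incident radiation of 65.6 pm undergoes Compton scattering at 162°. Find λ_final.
70.3339 pm

Using the Compton scattering formula:
λ' = λ + Δλ = λ + λ_C(1 - cos θ)

Given:
- Initial wavelength λ = 65.6 pm
- Scattering angle θ = 162°
- Compton wavelength λ_C ≈ 2.4263 pm

Calculate the shift:
Δλ = 2.4263 × (1 - cos(162°))
Δλ = 2.4263 × 1.9511
Δλ = 4.7339 pm

Final wavelength:
λ' = 65.6 + 4.7339 = 70.3339 pm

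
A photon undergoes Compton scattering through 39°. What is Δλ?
0.5407 pm

Using the Compton scattering formula:
Δλ = λ_C(1 - cos θ)

where λ_C = h/(m_e·c) ≈ 2.4263 pm is the Compton wavelength of an electron.

For θ = 39°:
cos(39°) = 0.7771
1 - cos(39°) = 0.2229

Δλ = 2.4263 × 0.2229
Δλ = 0.5407 pm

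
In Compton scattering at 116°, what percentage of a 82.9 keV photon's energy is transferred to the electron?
0.1892 (or 18.92%)

Calculate initial and final photon energies:

Initial: E₀ = 82.9 keV → λ₀ = 14.9559 pm
Compton shift: Δλ = 3.4899 pm
Final wavelength: λ' = 18.4458 pm
Final energy: E' = 67.2154 keV

Fractional energy loss:
(E₀ - E')/E₀ = (82.9000 - 67.2154)/82.9000
= 15.6846/82.9000
= 0.1892
= 18.92%

(Intermediate values are shown rounded; full precision is carried through to the final answer.)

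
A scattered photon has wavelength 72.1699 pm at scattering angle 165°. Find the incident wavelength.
67.4000 pm

From λ' = λ + Δλ, we have λ = λ' - Δλ

First calculate the Compton shift:
Δλ = λ_C(1 - cos θ)
Δλ = 2.4263 × (1 - cos(165°))
Δλ = 2.4263 × 1.9659
Δλ = 4.7699 pm

Initial wavelength:
λ = λ' - Δλ
λ = 72.1699 - 4.7699
λ = 67.4000 pm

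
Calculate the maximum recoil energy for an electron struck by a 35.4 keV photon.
4.3079 keV

Maximum energy transfer occurs at θ = 180° (backscattering).

Initial photon: E₀ = 35.4 keV → λ₀ = 35.0238 pm

Maximum Compton shift (at 180°):
Δλ_max = 2λ_C = 2 × 2.4263 = 4.8526 pm

Final wavelength:
λ' = 35.0238 + 4.8526 = 39.8764 pm

Minimum photon energy (maximum energy to electron):
E'_min = hc/λ' = 31.0921 keV

Maximum electron kinetic energy:
K_max = E₀ - E'_min = 35.4000 - 31.0921 = 4.3079 keV

(Intermediate values are shown rounded; full precision is carried through to the final answer.)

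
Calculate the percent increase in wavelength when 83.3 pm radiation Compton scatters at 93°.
3.0652%

Calculate the Compton shift:
Δλ = λ_C(1 - cos(93°))
Δλ = 2.4263 × (1 - cos(93°))
Δλ = 2.4263 × 1.0523
Δλ = 2.5533 pm

Percentage change:
(Δλ/λ₀) × 100 = (2.5533/83.3) × 100
= 3.0652%

(Intermediate values are shown rounded; full precision is carried through to the final answer.)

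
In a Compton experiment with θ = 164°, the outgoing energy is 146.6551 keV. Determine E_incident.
335.5000 keV

Convert final energy to wavelength (hc ≈ 1239.842 keV·pm):
λ' = hc/E' = 1239.842 / 146.6551 = 8.4541 pm

Calculate the Compton shift:
Δλ = λ_C(1 - cos(164°))
Δλ = 2.4263 × (1 - cos(164°))
Δλ = 4.7586 pm

Initial wavelength:
λ = λ' - Δλ = 8.4541 - 4.7586 = 3.6955 pm

Initial energy:
E = hc/λ = 1239.842 / 3.6955 = 335.5000 keV

(Intermediate values are shown rounded; full precision is carried through to the final answer.)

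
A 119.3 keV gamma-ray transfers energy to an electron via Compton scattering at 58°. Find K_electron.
11.7980 keV

By energy conservation: K_e = E_initial - E_final

First find the scattered photon energy:
Initial wavelength: λ = hc/E = 10.3926 pm
Compton shift: Δλ = λ_C(1 - cos(58°)) = 1.1406 pm
Final wavelength: λ' = 10.3926 + 1.1406 = 11.5332 pm
Final photon energy: E' = hc/λ' = 107.5020 keV

Electron kinetic energy:
K_e = E - E' = 119.3000 - 107.5020 = 11.7980 keV

(Intermediate values are shown rounded; full precision is carried through to the final answer.)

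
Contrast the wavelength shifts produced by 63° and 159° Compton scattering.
159° produces the larger shift by a factor of 3.541

Calculate both shifts using Δλ = λ_C(1 - cos θ):

For θ₁ = 63°:
Δλ₁ = 2.4263 × (1 - cos(63°))
Δλ₁ = 2.4263 × 0.5460
Δλ₁ = 1.3248 pm

For θ₂ = 159°:
Δλ₂ = 2.4263 × (1 - cos(159°))
Δλ₂ = 2.4263 × 1.9336
Δλ₂ = 4.6915 pm

The 159° angle produces the larger shift.
Ratio: 4.6915/1.3248 = 3.541

(Intermediate values are shown rounded; full precision is carried through to the final answer.)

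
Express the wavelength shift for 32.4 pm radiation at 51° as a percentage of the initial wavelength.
2.7759%

Calculate the Compton shift:
Δλ = λ_C(1 - cos(51°))
Δλ = 2.4263 × (1 - cos(51°))
Δλ = 2.4263 × 0.3707
Δλ = 0.8994 pm

Percentage change:
(Δλ/λ₀) × 100 = (0.8994/32.4) × 100
= 2.7759%

(Intermediate values are shown rounded; full precision is carried through to the final answer.)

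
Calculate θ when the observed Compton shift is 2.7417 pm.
97.47°

From the Compton formula Δλ = λ_C(1 - cos θ), we can solve for θ:

cos θ = 1 - Δλ/λ_C

Given:
- Δλ = 2.7417 pm
- λ_C = h/(m_e·c) ≈ 2.42631024 pm

cos θ = 1 - 2.7417/2.42631024
cos θ = 1 - 1.129987
cos θ = -0.129987

θ = arccos(-0.129987)
θ = 97.47°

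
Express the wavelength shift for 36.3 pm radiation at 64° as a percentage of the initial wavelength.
3.7540%

Calculate the Compton shift:
Δλ = λ_C(1 - cos(64°))
Δλ = 2.4263 × (1 - cos(64°))
Δλ = 2.4263 × 0.5616
Δλ = 1.3627 pm

Percentage change:
(Δλ/λ₀) × 100 = (1.3627/36.3) × 100
= 3.7540%

(Intermediate values are shown rounded; full precision is carried through to the final answer.)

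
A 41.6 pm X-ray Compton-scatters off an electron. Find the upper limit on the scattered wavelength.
46.4526 pm (at θ = 180°)

The Compton shift is Δλ = λ_C(1 − cos θ).

Since cos θ ranges from −1 to 1, the factor (1 − cos θ) ranges from 0 to 2; the maximum shift occurs at θ = 180° (backscattering):
Δλ_max = 2λ_C = 2 × 2.4263 pm = 4.8526 pm

Maximum scattered wavelength:
λ'_max = λ₀ + Δλ_max = 41.6 + 4.8526 = 46.4526 pm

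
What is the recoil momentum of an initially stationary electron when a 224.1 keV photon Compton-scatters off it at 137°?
1.7579e-22 kg·m/s

The electron is initially at rest, so by conservation of momentum:
p⃗_e = p⃗₀ − p⃗'  (incident photon momentum minus scattered photon momentum)

Photon momentum magnitudes (p = h/λ = E/c):
λ₀ = hc/E₀ = 5.5325 pm → p₀ = h/λ₀ = 1.1977e-22 kg·m/s
Δλ = λ_C(1 − cos 137°) = 4.2008 pm
λ' = 9.7333 pm → p' = h/λ' = 6.8076e-23 kg·m/s

The scattered photon makes angle θ = 137° with the incident direction, so by the law of cosines:
|p⃗_e|² = p₀² + p'² − 2p₀p'cos θ
|p⃗_e|² = (1.1977e-22)² + (6.8076e-23)² − 2·1.1977e-22·6.8076e-23·cos(137°)
|p⃗_e| = 1.7579e-22 kg·m/s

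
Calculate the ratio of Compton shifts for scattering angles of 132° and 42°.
132° produces the larger shift by a factor of 6.498

Calculate both shifts using Δλ = λ_C(1 - cos θ):

For θ₁ = 42°:
Δλ₁ = 2.4263 × (1 - cos(42°))
Δλ₁ = 2.4263 × 0.2569
Δλ₁ = 0.6232 pm

For θ₂ = 132°:
Δλ₂ = 2.4263 × (1 - cos(132°))
Δλ₂ = 2.4263 × 1.6691
Δλ₂ = 4.0498 pm

The 132° angle produces the larger shift.
Ratio: 4.0498/0.6232 = 6.498

(Intermediate values are shown rounded; full precision is carried through to the final answer.)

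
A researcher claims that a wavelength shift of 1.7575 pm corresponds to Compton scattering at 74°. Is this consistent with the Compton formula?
Yes, consistent

Calculate the expected shift for θ = 74°:

Δλ_expected = λ_C(1 - cos(74°))
Δλ_expected = 2.4263 × (1 - cos(74°))
Δλ_expected = 2.4263 × 0.7244
Δλ_expected = 1.7575 pm

Given shift: 1.7575 pm
Expected shift: 1.7575 pm
Difference: 0.0000 pm

The values match. This is consistent with Compton scattering at the stated angle.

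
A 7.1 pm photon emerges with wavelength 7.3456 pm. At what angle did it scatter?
26.00°

First find the wavelength shift:
Δλ = λ' - λ = 7.3456 - 7.1 = 0.2456 pm

Using Δλ = λ_C(1 - cos θ), with λ_C = h/(m_e·c) ≈ 2.42631024 pm:
cos θ = 1 - Δλ/λ_C
cos θ = 1 - 0.2456/2.42631024
cos θ = 0.898776

θ = arccos(0.898776)
θ = 26.00°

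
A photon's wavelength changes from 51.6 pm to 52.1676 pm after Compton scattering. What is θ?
40.00°

First find the wavelength shift:
Δλ = λ' - λ = 52.1676 - 51.6 = 0.5676 pm

Using Δλ = λ_C(1 - cos θ), with λ_C = h/(m_e·c) ≈ 2.42631024 pm:
cos θ = 1 - Δλ/λ_C
cos θ = 1 - 0.5676/2.42631024
cos θ = 0.766065

θ = arccos(0.766065)
θ = 40.00°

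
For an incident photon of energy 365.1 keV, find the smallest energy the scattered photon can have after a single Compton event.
150.3109 keV (at θ = 180°)

The scattered photon has minimum energy when its wavelength is maximum, i.e., when the Compton shift Δλ = λ_C(1 − cos θ) is maximum. This occurs at θ = 180° (backscattering), giving Δλ_max = 2λ_C = 4.8526 pm.

Initial wavelength: λ₀ = hc/E₀ = 3.3959 pm
Maximum final wavelength: λ'_max = λ₀ + 2λ_C = 3.3959 + 4.8526 = 8.2485 pm
Minimum final energy: E'_min = hc/λ'_max = 150.3109 keV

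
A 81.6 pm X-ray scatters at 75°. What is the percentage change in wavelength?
2.2038%

Calculate the Compton shift:
Δλ = λ_C(1 - cos(75°))
Δλ = 2.4263 × (1 - cos(75°))
Δλ = 2.4263 × 0.7412
Δλ = 1.7983 pm

Percentage change:
(Δλ/λ₀) × 100 = (1.7983/81.6) × 100
= 2.2038%

(Intermediate values are shown rounded; full precision is carried through to the final answer.)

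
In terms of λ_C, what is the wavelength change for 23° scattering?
0.0795 λ_C

The Compton shift formula is:
Δλ = λ_C(1 - cos θ)

Dividing both sides by λ_C:
Δλ/λ_C = 1 - cos θ

For θ = 23°:
Δλ/λ_C = 1 - cos(23°)
Δλ/λ_C = 1 - 0.9205
Δλ/λ_C = 0.0795

This means the shift is 0.0795 × λ_C = 0.1929 pm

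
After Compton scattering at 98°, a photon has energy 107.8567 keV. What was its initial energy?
142.0000 keV

Convert final energy to wavelength (hc ≈ 1239.842 keV·pm):
λ' = hc/E' = 1239.842 / 107.8567 = 11.4953 pm

Calculate the Compton shift:
Δλ = λ_C(1 - cos(98°))
Δλ = 2.4263 × (1 - cos(98°))
Δλ = 2.7640 pm

Initial wavelength:
λ = λ' - Δλ = 11.4953 - 2.7640 = 8.7313 pm

Initial energy:
E = hc/λ = 1239.842 / 8.7313 = 142.0000 keV

(Intermediate values are shown rounded; full precision is carried through to the final answer.)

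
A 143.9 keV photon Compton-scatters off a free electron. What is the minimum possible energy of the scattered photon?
92.0541 keV (at θ = 180°)

The scattered photon has minimum energy when its wavelength is maximum, i.e., when the Compton shift Δλ = λ_C(1 − cos θ) is maximum. This occurs at θ = 180° (backscattering), giving Δλ_max = 2λ_C = 4.8526 pm.

Initial wavelength: λ₀ = hc/E₀ = 8.6160 pm
Maximum final wavelength: λ'_max = λ₀ + 2λ_C = 8.6160 + 4.8526 = 13.4686 pm
Minimum final energy: E'_min = hc/λ'_max = 92.0541 keV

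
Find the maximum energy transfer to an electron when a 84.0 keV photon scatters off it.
20.7835 keV

Maximum energy transfer occurs at θ = 180° (backscattering).

Initial photon: E₀ = 84.0 keV → λ₀ = 14.7600 pm

Maximum Compton shift (at 180°):
Δλ_max = 2λ_C = 2 × 2.4263 = 4.8526 pm

Final wavelength:
λ' = 14.7600 + 4.8526 = 19.6126 pm

Minimum photon energy (maximum energy to electron):
E'_min = hc/λ' = 63.2165 keV

Maximum electron kinetic energy:
K_max = E₀ - E'_min = 84.0000 - 63.2165 = 20.7835 keV

(Intermediate values are shown rounded; full precision is carried through to the final answer.)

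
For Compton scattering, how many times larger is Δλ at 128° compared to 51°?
128° produces the larger shift by a factor of 4.359

Calculate both shifts using Δλ = λ_C(1 - cos θ):

For θ₁ = 51°:
Δλ₁ = 2.4263 × (1 - cos(51°))
Δλ₁ = 2.4263 × 0.3707
Δλ₁ = 0.8994 pm

For θ₂ = 128°:
Δλ₂ = 2.4263 × (1 - cos(128°))
Δλ₂ = 2.4263 × 1.6157
Δλ₂ = 3.9201 pm

The 128° angle produces the larger shift.
Ratio: 3.9201/0.8994 = 4.359

(Intermediate values are shown rounded; full precision is carried through to the final answer.)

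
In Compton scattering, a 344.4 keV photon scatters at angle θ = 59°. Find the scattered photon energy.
259.5618 keV

First convert energy to wavelength:
λ = hc/E, with hc ≈ 1239.842 keV·pm (i.e. 1239.842 eV·nm)

For E = 344.4 keV = 344400 eV:
λ = 1239.842 keV·pm / 344.4 keV
λ = 3.6000 pm

Calculate the Compton shift:
Δλ = λ_C(1 - cos(59°)) = 2.4263 × 0.4850
Δλ = 1.1767 pm

Final wavelength:
λ' = 3.6000 + 1.1767 = 4.7767 pm

Final energy:
E' = hc/λ' = 1239.842 / 4.7767 = 259.5618 keV

(Intermediate values are shown rounded; full precision is carried through to the final answer.)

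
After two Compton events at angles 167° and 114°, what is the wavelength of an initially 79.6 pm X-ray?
87.8036 pm

Apply Compton shift twice:

First scattering at θ₁ = 167°:
Δλ₁ = λ_C(1 - cos(167°))
Δλ₁ = 2.4263 × 1.9744
Δλ₁ = 4.7904 pm

After first scattering:
λ₁ = 79.6 + 4.7904 = 84.3904 pm

Second scattering at θ₂ = 114°:
Δλ₂ = λ_C(1 - cos(114°))
Δλ₂ = 2.4263 × 1.4067
Δλ₂ = 3.4132 pm

Final wavelength:
λ₂ = 84.3904 + 3.4132 = 87.8036 pm

Total shift: Δλ_total = 4.7904 + 3.4132 = 8.2036 pm

(Intermediate values are shown rounded; full precision is carried through to the final answer.)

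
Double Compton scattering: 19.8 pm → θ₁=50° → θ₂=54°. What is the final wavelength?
21.6669 pm

Apply Compton shift twice:

First scattering at θ₁ = 50°:
Δλ₁ = λ_C(1 - cos(50°))
Δλ₁ = 2.4263 × 0.3572
Δλ₁ = 0.8667 pm

After first scattering:
λ₁ = 19.8 + 0.8667 = 20.6667 pm

Second scattering at θ₂ = 54°:
Δλ₂ = λ_C(1 - cos(54°))
Δλ₂ = 2.4263 × 0.4122
Δλ₂ = 1.0002 pm

Final wavelength:
λ₂ = 20.6667 + 1.0002 = 21.6669 pm

Total shift: Δλ_total = 0.8667 + 1.0002 = 1.8669 pm

(Intermediate values are shown rounded; full precision is carried through to the final answer.)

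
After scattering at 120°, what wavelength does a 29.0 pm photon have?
32.6395 pm

Using the Compton scattering formula:
λ' = λ + Δλ = λ + λ_C(1 - cos θ)

Given:
- Initial wavelength λ = 29.0 pm
- Scattering angle θ = 120°
- Compton wavelength λ_C ≈ 2.4263 pm

Calculate the shift:
Δλ = 2.4263 × (1 - cos(120°))
Δλ = 2.4263 × 1.5000
Δλ = 3.6395 pm

Final wavelength:
λ' = 29.0 + 3.6395 = 32.6395 pm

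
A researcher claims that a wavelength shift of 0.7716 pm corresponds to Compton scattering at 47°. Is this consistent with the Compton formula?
Yes, consistent

Calculate the expected shift for θ = 47°:

Δλ_expected = λ_C(1 - cos(47°))
Δλ_expected = 2.4263 × (1 - cos(47°))
Δλ_expected = 2.4263 × 0.3180
Δλ_expected = 0.7716 pm

Given shift: 0.7716 pm
Expected shift: 0.7716 pm
Difference: 0.0000 pm

The values match. This is consistent with Compton scattering at the stated angle.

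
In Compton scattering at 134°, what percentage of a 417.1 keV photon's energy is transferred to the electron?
0.5804 (or 58.04%)

Calculate initial and final photon energies:

Initial: E₀ = 417.1 keV → λ₀ = 2.9725 pm
Compton shift: Δλ = 4.1118 pm
Final wavelength: λ' = 7.0843 pm
Final energy: E' = 175.0127 keV

Fractional energy loss:
(E₀ - E')/E₀ = (417.1000 - 175.0127)/417.1000
= 242.0873/417.1000
= 0.5804
= 58.04%

(Intermediate values are shown rounded; full precision is carried through to the final answer.)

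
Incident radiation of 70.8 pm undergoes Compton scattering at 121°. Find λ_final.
74.4760 pm

Using the Compton scattering formula:
λ' = λ + Δλ = λ + λ_C(1 - cos θ)

Given:
- Initial wavelength λ = 70.8 pm
- Scattering angle θ = 121°
- Compton wavelength λ_C ≈ 2.4263 pm

Calculate the shift:
Δλ = 2.4263 × (1 - cos(121°))
Δλ = 2.4263 × 1.5150
Δλ = 3.6760 pm

Final wavelength:
λ' = 70.8 + 3.6760 = 74.4760 pm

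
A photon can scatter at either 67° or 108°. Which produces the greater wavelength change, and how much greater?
108° produces the larger shift by a factor of 2.149

Calculate both shifts using Δλ = λ_C(1 - cos θ):

For θ₁ = 67°:
Δλ₁ = 2.4263 × (1 - cos(67°))
Δλ₁ = 2.4263 × 0.6093
Δλ₁ = 1.4783 pm

For θ₂ = 108°:
Δλ₂ = 2.4263 × (1 - cos(108°))
Δλ₂ = 2.4263 × 1.3090
Δλ₂ = 3.1761 pm

The 108° angle produces the larger shift.
Ratio: 3.1761/1.4783 = 2.149

(Intermediate values are shown rounded; full precision is carried through to the final answer.)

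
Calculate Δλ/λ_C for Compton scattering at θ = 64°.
0.5616 λ_C

The Compton shift formula is:
Δλ = λ_C(1 - cos θ)

Dividing both sides by λ_C:
Δλ/λ_C = 1 - cos θ

For θ = 64°:
Δλ/λ_C = 1 - cos(64°)
Δλ/λ_C = 1 - 0.4384
Δλ/λ_C = 0.5616

This means the shift is 0.5616 × λ_C = 1.3627 pm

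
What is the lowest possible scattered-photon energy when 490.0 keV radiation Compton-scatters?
167.9340 keV (at θ = 180°)

The scattered photon has minimum energy when its wavelength is maximum, i.e., when the Compton shift Δλ = λ_C(1 − cos θ) is maximum. This occurs at θ = 180° (backscattering), giving Δλ_max = 2λ_C = 4.8526 pm.

Initial wavelength: λ₀ = hc/E₀ = 2.5303 pm
Maximum final wavelength: λ'_max = λ₀ + 2λ_C = 2.5303 + 4.8526 = 7.3829 pm
Minimum final energy: E'_min = hc/λ'_max = 167.9340 keV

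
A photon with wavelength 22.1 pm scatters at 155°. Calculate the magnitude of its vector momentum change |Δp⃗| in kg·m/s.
5.3489e-23 kg·m/s

Photon momentum magnitude is p = h/λ.

Initial momentum:
p₀ = h/λ = 6.6261e-34/2.2100e-11 = 2.9982e-23 kg·m/s

After scattering:
λ' = λ + Δλ = 22.1 + 4.6253 = 26.7253 pm
p' = h/λ' = 6.6261e-34/2.6725e-11 = 2.4793e-23 kg·m/s

Momentum is a vector; the scattered photon's direction makes angle θ = 155° with the incident direction. The magnitude of the vector change Δp⃗ = p⃗₀ − p⃗' is found from the law of cosines:
|Δp⃗|² = p₀² + p'² − 2p₀p'cos θ
|Δp⃗|² = (2.9982e-23)² + (2.4793e-23)² − 2·2.9982e-23·2.4793e-23·cos(155°)
|Δp⃗| = 5.3489e-23 kg·m/s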